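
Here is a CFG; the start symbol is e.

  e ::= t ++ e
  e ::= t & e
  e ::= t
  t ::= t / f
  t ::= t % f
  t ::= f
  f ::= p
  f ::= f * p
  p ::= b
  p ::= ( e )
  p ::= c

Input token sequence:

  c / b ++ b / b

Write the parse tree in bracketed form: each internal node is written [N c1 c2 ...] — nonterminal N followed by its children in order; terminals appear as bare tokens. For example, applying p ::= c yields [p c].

e
t ++ e
t / f ++ e
f / f ++ e
p / f ++ e
c / f ++ e
c / p ++ e
c / b ++ e
c / b ++ t
c / b ++ t / f
c / b ++ f / f
c / b ++ p / f
c / b ++ b / f
c / b ++ b / p
c / b ++ b / b

[e [t [t [f [p c]]] / [f [p b]]] ++ [e [t [t [f [p b]]] / [f [p b]]]]]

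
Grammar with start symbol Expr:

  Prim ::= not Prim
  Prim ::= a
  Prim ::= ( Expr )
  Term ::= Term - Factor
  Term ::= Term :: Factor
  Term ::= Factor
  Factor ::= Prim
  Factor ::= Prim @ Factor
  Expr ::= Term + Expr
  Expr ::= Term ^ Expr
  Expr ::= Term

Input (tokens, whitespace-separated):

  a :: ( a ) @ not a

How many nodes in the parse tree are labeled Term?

[Expr [Term [Term [Factor [Prim a]]] :: [Factor [Prim ( [Expr [Term [Factor [Prim a]]]] )] @ [Factor [Prim not [Prim a]]]]]]

3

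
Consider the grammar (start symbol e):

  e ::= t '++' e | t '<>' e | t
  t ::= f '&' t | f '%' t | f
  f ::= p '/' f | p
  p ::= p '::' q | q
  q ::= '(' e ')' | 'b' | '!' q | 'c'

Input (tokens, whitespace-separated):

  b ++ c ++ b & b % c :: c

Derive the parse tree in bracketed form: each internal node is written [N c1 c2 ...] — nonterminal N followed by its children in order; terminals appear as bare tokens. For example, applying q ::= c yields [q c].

[e [t [f [p [q b]]]] ++ [e [t [f [p [q c]]]] ++ [e [t [f [p [q b]]] & [t [f [p [q b]]] % [t [f [p [p [q c]] :: [q c]]]]]]]]]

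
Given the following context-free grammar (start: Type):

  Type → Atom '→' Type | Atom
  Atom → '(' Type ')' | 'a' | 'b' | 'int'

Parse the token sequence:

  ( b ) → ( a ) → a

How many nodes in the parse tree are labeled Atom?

5

[Type [Atom ( [Type [Atom b]] )] → [Type [Atom ( [Type [Atom a]] )] → [Type [Atom a]]]]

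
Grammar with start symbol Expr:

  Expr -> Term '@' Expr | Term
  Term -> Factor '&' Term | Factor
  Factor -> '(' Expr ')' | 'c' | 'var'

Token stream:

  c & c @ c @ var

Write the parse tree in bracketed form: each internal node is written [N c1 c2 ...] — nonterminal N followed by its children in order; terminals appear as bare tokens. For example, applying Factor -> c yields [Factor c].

[Expr [Term [Factor c] & [Term [Factor c]]] @ [Expr [Term [Factor c]] @ [Expr [Term [Factor var]]]]]

Expr
Term @ Expr
Factor & Term @ Expr
c & Term @ Expr
c & Factor @ Expr
c & c @ Expr
c & c @ Term @ Expr
c & c @ Factor @ Expr
c & c @ c @ Expr
c & c @ c @ Term
c & c @ c @ Factor
c & c @ c @ var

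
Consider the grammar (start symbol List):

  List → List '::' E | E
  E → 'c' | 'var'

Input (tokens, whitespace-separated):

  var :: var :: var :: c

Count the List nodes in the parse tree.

4

[List [List [List [List [E var]] :: [E var]] :: [E var]] :: [E c]]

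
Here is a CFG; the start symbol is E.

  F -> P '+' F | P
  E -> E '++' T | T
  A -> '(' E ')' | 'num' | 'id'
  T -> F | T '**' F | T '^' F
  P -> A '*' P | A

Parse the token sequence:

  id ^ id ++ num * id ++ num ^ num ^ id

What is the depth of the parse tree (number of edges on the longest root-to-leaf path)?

8

[E [E [E [T [T [F [P [A id]]]] ^ [F [P [A id]]]]] ++ [T [F [P [A num] * [P [A id]]]]]] ++ [T [T [T [F [P [A num]]]] ^ [F [P [A num]]]] ^ [F [P [A id]]]]]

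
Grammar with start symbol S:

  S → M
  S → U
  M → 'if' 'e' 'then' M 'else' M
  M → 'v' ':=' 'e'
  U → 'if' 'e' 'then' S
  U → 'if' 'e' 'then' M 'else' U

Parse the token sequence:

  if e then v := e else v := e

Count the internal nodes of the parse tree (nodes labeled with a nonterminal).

4

[S [M if e then [M v := e] else [M v := e]]]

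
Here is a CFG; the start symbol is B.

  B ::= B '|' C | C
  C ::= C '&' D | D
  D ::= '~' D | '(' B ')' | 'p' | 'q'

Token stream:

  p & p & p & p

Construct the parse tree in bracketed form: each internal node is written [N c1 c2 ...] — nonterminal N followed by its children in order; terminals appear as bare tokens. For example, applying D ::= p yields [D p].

B
C
C & D
C & D & D
C & D & D & D
D & D & D & D
p & D & D & D
p & p & D & D
p & p & p & D
p & p & p & p

[B [C [C [C [C [D p]] & [D p]] & [D p]] & [D p]]]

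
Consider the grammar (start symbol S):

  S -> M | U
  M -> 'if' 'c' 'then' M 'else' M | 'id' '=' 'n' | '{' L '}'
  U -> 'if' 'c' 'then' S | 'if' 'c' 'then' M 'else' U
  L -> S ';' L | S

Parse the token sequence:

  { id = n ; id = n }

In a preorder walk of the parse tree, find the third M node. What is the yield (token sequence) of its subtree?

[S [M { [L [S [M id = n]] ; [L [S [M id = n]]]] }]]

id = n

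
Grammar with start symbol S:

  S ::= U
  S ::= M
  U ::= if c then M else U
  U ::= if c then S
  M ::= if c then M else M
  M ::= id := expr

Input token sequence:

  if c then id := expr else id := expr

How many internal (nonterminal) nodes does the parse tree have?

[S [M if c then [M id := expr] else [M id := expr]]]

4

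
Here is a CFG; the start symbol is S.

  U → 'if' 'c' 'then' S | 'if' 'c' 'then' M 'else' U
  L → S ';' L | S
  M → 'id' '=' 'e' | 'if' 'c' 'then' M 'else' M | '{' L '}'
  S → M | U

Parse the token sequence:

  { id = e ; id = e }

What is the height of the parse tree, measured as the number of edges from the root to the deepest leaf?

[S [M { [L [S [M id = e]] ; [L [S [M id = e]]]] }]]

6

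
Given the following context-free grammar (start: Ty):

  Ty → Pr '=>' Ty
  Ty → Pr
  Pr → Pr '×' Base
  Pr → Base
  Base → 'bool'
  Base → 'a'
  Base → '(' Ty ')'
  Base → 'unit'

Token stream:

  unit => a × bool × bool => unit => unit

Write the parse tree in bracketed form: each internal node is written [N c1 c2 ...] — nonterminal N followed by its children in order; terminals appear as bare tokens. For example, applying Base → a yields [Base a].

[Ty [Pr [Base unit]] => [Ty [Pr [Pr [Pr [Base a]] × [Base bool]] × [Base bool]] => [Ty [Pr [Base unit]] => [Ty [Pr [Base unit]]]]]]

Ty
Pr => Ty
Base => Ty
unit => Ty
unit => Pr => Ty
unit => Pr × Base => Ty
unit => Pr × Base × Base => Ty
unit => Base × Base × Base => Ty
unit => a × Base × Base => Ty
unit => a × bool × Base => Ty
unit => a × bool × bool => Ty
unit => a × bool × bool => Pr => Ty
unit => a × bool × bool => Base => Ty
unit => a × bool × bool => unit => Ty
unit => a × bool × bool => unit => Pr
unit => a × bool × bool => unit => Base
unit => a × bool × bool => unit => unit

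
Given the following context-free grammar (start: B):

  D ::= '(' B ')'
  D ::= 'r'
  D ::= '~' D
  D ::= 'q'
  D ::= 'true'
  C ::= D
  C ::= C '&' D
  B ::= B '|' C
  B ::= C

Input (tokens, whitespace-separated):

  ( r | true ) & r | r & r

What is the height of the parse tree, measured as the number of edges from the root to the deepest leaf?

[B [B [C [C [D ( [B [B [C [D r]]] | [C [D true]]] )]] & [D r]]] | [C [C [D r]] & [D r]]]

9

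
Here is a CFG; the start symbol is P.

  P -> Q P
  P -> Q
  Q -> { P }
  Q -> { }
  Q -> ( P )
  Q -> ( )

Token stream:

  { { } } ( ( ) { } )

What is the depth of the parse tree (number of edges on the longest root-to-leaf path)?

6

[P [Q { [P [Q { }]] }] [P [Q ( [P [Q ( )] [P [Q { }]]] )]]]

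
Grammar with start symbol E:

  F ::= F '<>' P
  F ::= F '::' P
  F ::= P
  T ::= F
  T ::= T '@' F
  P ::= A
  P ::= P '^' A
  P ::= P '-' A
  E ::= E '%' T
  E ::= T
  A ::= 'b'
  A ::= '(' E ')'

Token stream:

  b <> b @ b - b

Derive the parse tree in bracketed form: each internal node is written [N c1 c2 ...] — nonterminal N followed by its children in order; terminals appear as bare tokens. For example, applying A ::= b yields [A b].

[E [T [T [F [F [P [A b]]] <> [P [A b]]]] @ [F [P [P [A b]] - [A b]]]]]

E
T
T @ F
F @ F
F <> P @ F
P <> P @ F
A <> P @ F
b <> P @ F
b <> A @ F
b <> b @ F
b <> b @ P
b <> b @ P - A
b <> b @ A - A
b <> b @ b - A
b <> b @ b - b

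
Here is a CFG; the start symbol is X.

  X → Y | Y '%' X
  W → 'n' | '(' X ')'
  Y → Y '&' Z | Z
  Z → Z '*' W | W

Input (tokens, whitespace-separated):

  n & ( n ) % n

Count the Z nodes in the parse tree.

[X [Y [Y [Z [W n]]] & [Z [W ( [X [Y [Z [W n]]]] )]]] % [X [Y [Z [W n]]]]]

4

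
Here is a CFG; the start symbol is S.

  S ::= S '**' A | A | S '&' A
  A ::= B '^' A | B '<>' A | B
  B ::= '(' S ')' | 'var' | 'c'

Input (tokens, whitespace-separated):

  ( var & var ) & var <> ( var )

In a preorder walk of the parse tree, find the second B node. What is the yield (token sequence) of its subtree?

[S [S [A [B ( [S [S [A [B var]]] & [A [B var]]] )]]] & [A [B var] <> [A [B ( [S [A [B var]]] )]]]]

var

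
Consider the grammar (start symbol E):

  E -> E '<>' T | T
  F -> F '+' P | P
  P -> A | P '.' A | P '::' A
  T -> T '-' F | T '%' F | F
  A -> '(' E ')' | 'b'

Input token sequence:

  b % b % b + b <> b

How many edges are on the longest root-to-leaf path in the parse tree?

[E [E [T [T [T [F [P [A b]]]] % [F [P [A b]]]] % [F [F [P [A b]]] + [P [A b]]]]] <> [T [F [P [A b]]]]]

8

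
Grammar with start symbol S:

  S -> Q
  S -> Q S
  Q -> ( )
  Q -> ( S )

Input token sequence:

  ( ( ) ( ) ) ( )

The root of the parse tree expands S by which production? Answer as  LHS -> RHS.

S -> Q S

[S [Q ( [S [Q ( )] [S [Q ( )]]] )] [S [Q ( )]]]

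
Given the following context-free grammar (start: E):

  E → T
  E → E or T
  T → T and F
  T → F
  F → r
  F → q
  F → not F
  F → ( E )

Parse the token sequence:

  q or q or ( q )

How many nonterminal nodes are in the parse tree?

12

[E [E [E [T [F q]]] or [T [F q]]] or [T [F ( [E [T [F q]]] )]]]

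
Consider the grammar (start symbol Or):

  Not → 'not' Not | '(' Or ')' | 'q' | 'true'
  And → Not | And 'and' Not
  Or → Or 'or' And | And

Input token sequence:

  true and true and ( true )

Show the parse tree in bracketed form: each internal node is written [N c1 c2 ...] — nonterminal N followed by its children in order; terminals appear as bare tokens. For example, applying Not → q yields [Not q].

Or
And
And and Not
And and Not and Not
Not and Not and Not
true and Not and Not
true and true and Not
true and true and ( Or )
true and true and ( And )
true and true and ( Not )
true and true and ( true )

[Or [And [And [And [Not true]] and [Not true]] and [Not ( [Or [And [Not true]]] )]]]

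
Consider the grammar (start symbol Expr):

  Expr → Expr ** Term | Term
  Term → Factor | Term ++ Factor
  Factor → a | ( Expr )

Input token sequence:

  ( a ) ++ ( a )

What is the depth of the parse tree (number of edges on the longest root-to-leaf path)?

[Expr [Term [Term [Factor ( [Expr [Term [Factor a]]] )]] ++ [Factor ( [Expr [Term [Factor a]]] )]]]

7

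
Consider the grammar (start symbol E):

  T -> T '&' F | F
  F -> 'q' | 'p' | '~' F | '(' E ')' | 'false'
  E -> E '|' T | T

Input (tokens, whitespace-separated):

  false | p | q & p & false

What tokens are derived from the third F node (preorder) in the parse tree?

q

[E [E [E [T [F false]]] | [T [F p]]] | [T [T [T [F q]] & [F p]] & [F false]]]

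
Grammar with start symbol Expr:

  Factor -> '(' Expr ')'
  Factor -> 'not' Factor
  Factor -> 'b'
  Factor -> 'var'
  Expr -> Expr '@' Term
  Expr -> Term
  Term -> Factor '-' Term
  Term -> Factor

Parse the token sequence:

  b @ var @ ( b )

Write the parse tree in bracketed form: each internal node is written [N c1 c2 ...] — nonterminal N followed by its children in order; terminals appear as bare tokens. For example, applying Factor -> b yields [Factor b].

Expr
Expr @ Term
Expr @ Term @ Term
Term @ Term @ Term
Factor @ Term @ Term
b @ Term @ Term
b @ Factor @ Term
b @ var @ Term
b @ var @ Factor
b @ var @ ( Expr )
b @ var @ ( Term )
b @ var @ ( Factor )
b @ var @ ( b )

[Expr [Expr [Expr [Term [Factor b]]] @ [Term [Factor var]]] @ [Term [Factor ( [Expr [Term [Factor b]]] )]]]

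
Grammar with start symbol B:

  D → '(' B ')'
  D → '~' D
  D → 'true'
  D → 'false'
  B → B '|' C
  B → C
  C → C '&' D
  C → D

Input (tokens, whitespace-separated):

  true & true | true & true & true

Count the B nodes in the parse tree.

2

[B [B [C [C [D true]] & [D true]]] | [C [C [C [D true]] & [D true]] & [D true]]]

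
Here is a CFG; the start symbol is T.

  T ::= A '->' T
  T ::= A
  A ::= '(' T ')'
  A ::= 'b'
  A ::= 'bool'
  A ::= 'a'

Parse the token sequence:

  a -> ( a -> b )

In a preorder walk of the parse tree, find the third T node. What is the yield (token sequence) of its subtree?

a -> b

[T [A a] -> [T [A ( [T [A a] -> [T [A b]]] )]]]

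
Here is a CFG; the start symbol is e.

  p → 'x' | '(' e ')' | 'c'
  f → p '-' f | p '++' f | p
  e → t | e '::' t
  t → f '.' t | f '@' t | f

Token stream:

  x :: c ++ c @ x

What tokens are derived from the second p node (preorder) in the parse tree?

[e [e [t [f [p x]]]] :: [t [f [p c] ++ [f [p c]]] @ [t [f [p x]]]]]

c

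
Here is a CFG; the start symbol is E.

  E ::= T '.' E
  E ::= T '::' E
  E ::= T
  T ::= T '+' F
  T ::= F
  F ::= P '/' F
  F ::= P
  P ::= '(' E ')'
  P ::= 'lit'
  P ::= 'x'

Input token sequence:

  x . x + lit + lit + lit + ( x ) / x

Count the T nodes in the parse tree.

[E [T [F [P x]]] . [E [T [T [T [T [T [F [P x]]] + [F [P lit]]] + [F [P lit]]] + [F [P lit]]] + [F [P ( [E [T [F [P x]]]] )] / [F [P x]]]]]]

7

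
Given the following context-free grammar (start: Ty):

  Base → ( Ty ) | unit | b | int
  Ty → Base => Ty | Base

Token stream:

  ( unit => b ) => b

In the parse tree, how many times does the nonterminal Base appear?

[Ty [Base ( [Ty [Base unit] => [Ty [Base b]]] )] => [Ty [Base b]]]

4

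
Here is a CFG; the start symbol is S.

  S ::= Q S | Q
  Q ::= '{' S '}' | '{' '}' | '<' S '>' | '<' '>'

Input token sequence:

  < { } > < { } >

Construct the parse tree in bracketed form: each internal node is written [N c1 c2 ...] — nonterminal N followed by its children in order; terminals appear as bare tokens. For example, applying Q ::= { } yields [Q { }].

[S [Q < [S [Q { }]] >] [S [Q < [S [Q { }]] >]]]

S
Q S
< S > S
< Q > S
< { } > S
< { } > Q
< { } > < S >
< { } > < Q >
< { } > < { } >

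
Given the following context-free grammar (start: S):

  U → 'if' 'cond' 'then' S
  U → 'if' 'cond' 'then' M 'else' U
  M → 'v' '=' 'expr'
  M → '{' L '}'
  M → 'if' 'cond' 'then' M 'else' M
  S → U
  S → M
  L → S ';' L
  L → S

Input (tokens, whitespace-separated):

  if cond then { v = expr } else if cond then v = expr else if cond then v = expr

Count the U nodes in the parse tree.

3

[S [U if cond then [M { [L [S [M v = expr]]] }] else [U if cond then [M v = expr] else [U if cond then [S [M v = expr]]]]]]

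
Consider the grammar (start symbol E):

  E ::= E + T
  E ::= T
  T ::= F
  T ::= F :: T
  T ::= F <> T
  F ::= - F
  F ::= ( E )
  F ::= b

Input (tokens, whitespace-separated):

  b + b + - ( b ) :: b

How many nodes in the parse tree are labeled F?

6

[E [E [E [T [F b]]] + [T [F b]]] + [T [F - [F ( [E [T [F b]]] )]] :: [T [F b]]]]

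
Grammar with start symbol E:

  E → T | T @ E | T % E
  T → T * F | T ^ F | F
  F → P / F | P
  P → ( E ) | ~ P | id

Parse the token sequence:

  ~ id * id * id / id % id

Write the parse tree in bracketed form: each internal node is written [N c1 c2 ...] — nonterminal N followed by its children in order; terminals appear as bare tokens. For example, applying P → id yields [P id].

E
T % E
T * F % E
T * F * F % E
F * F * F % E
P * F * F % E
~ P * F * F % E
~ id * F * F % E
~ id * P * F % E
~ id * id * F % E
~ id * id * P / F % E
~ id * id * id / F % E
~ id * id * id / P % E
~ id * id * id / id % E
~ id * id * id / id % T
~ id * id * id / id % F
~ id * id * id / id % P
~ id * id * id / id % id

[E [T [T [T [F [P ~ [P id]]]] * [F [P id]]] * [F [P id] / [F [P id]]]] % [E [T [F [P id]]]]]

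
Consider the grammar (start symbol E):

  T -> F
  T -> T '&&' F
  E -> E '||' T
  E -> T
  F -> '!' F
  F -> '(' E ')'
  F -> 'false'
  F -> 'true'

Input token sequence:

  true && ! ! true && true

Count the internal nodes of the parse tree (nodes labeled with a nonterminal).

9

[E [T [T [T [F true]] && [F ! [F ! [F true]]]] && [F true]]]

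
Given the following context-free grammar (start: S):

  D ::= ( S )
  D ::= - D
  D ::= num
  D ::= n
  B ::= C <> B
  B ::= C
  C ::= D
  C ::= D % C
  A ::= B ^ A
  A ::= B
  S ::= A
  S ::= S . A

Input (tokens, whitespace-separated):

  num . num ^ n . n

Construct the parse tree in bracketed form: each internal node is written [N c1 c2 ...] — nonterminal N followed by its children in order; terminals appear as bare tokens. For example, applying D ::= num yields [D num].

[S [S [S [A [B [C [D num]]]]] . [A [B [C [D num]]] ^ [A [B [C [D n]]]]]] . [A [B [C [D n]]]]]

S
S . A
S . A . A
A . A . A
B . A . A
C . A . A
D . A . A
num . A . A
num . B ^ A . A
num . C ^ A . A
num . D ^ A . A
num . num ^ A . A
num . num ^ B . A
num . num ^ C . A
num . num ^ D . A
num . num ^ n . A
num . num ^ n . B
num . num ^ n . C
num . num ^ n . D
num . num ^ n . n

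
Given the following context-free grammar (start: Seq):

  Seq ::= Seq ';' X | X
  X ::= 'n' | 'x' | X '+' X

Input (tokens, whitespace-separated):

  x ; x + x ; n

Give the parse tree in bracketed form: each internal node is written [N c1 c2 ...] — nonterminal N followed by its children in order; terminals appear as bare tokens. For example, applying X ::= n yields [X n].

[Seq [Seq [Seq [X x]] ; [X [X x] + [X x]]] ; [X n]]

Seq
Seq ; X
Seq ; X ; X
X ; X ; X
x ; X ; X
x ; X + X ; X
x ; x + X ; X
x ; x + x ; X
x ; x + x ; n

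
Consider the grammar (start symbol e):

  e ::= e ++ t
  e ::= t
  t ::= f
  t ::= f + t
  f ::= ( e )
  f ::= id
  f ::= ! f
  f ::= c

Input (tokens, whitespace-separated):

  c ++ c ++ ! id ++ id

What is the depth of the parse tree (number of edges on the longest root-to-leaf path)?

[e [e [e [e [t [f c]]] ++ [t [f c]]] ++ [t [f ! [f id]]]] ++ [t [f id]]]

6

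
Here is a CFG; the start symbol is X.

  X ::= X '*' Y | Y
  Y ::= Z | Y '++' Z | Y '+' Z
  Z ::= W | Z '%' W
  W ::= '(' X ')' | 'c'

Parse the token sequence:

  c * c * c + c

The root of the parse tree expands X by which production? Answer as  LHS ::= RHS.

X ::= X '*' Y

[X [X [X [Y [Z [W c]]]] * [Y [Z [W c]]]] * [Y [Y [Z [W c]]] + [Z [W c]]]]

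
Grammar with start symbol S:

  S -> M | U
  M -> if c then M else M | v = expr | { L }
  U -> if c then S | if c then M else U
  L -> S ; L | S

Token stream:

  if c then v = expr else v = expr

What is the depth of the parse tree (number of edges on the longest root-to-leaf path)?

3

[S [M if c then [M v = expr] else [M v = expr]]]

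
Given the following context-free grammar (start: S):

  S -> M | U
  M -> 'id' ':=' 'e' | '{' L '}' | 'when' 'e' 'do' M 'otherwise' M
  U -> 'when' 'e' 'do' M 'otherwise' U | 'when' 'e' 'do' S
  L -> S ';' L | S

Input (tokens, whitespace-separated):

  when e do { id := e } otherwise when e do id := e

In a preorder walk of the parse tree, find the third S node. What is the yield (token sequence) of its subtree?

[S [U when e do [M { [L [S [M id := e]]] }] otherwise [U when e do [S [M id := e]]]]]

id := e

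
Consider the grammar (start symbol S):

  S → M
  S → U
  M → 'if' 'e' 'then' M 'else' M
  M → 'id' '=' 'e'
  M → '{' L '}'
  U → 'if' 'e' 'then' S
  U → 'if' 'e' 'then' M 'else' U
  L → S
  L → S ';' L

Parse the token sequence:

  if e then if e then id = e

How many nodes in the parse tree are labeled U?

2

[S [U if e then [S [U if e then [S [M id = e]]]]]]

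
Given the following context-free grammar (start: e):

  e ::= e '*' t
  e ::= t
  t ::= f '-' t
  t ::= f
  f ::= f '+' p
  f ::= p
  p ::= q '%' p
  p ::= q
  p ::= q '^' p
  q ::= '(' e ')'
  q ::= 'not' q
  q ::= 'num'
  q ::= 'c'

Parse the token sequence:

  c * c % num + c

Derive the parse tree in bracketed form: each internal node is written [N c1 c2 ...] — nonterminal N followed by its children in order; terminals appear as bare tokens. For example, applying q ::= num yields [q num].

e
e * t
t * t
f * t
p * t
q * t
c * t
c * f
c * f + p
c * p + p
c * q % p + p
c * c % p + p
c * c % q + p
c * c % num + p
c * c % num + q
c * c % num + c

[e [e [t [f [p [q c]]]]] * [t [f [f [p [q c] % [p [q num]]]] + [p [q c]]]]]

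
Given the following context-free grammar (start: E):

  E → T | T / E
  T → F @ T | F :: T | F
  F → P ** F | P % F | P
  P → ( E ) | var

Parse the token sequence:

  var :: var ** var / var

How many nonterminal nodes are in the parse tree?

13

[E [T [F [P var]] :: [T [F [P var] ** [F [P var]]]]] / [E [T [F [P var]]]]]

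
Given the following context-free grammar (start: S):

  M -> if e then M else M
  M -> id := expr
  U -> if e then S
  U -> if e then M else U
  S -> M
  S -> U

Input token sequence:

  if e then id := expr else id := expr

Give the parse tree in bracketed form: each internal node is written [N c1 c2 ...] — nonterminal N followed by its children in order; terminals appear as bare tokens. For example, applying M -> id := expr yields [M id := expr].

S
M
if e then M else M
if e then id := expr else M
if e then id := expr else id := expr

[S [M if e then [M id := expr] else [M id := expr]]]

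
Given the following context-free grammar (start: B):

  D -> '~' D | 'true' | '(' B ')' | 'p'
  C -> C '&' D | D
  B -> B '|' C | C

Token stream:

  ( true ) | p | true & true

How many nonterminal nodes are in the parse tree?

[B [B [B [C [D ( [B [C [D true]]] )]]] | [C [D p]]] | [C [C [D true]] & [D true]]]

14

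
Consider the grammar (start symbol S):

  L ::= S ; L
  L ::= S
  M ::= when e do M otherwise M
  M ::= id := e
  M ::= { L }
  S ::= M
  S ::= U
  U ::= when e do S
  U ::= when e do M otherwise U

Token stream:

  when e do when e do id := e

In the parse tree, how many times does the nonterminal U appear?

[S [U when e do [S [U when e do [S [M id := e]]]]]]

2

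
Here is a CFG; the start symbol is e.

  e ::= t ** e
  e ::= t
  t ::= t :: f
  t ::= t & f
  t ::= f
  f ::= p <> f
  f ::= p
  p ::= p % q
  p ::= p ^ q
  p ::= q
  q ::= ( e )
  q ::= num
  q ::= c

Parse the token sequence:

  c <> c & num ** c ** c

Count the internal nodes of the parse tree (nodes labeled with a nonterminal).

[e [t [t [f [p [q c]] <> [f [p [q c]]]]] & [f [p [q num]]]] ** [e [t [f [p [q c]]]] ** [e [t [f [p [q c]]]]]]]

22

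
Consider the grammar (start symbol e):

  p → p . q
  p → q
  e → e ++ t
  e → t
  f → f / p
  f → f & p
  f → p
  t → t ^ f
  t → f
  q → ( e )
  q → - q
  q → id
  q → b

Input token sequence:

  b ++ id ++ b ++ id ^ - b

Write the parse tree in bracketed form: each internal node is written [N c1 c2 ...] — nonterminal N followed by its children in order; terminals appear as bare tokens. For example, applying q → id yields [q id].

[e [e [e [e [t [f [p [q b]]]]] ++ [t [f [p [q id]]]]] ++ [t [f [p [q b]]]]] ++ [t [t [f [p [q id]]]] ^ [f [p [q - [q b]]]]]]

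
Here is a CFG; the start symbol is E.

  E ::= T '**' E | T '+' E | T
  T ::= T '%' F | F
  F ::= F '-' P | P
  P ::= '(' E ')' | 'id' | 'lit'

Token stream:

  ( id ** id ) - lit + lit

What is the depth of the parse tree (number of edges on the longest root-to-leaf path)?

10

[E [T [F [F [P ( [E [T [F [P id]]] ** [E [T [F [P id]]]]] )]] - [P lit]]] + [E [T [F [P lit]]]]]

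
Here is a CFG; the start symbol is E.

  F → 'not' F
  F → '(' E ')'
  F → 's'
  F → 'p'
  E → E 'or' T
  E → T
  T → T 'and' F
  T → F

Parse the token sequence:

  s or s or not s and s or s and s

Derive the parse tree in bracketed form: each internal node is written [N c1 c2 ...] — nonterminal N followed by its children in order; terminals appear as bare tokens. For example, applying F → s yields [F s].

[E [E [E [E [T [F s]]] or [T [F s]]] or [T [T [F not [F s]]] and [F s]]] or [T [T [F s]] and [F s]]]

E
E or T
E or T or T
E or T or T or T
T or T or T or T
F or T or T or T
s or T or T or T
s or F or T or T
s or s or T or T
s or s or T and F or T
s or s or F and F or T
s or s or not F and F or T
s or s or not s and F or T
s or s or not s and s or T
s or s or not s and s or T and F
s or s or not s and s or F and F
s or s or not s and s or s and F
s or s or not s and s or s and s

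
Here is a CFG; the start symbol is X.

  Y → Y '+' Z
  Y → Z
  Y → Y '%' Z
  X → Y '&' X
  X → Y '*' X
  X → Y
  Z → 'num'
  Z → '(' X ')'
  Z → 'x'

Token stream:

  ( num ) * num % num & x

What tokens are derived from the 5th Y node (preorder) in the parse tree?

[X [Y [Z ( [X [Y [Z num]]] )]] * [X [Y [Y [Z num]] % [Z num]] & [X [Y [Z x]]]]]

x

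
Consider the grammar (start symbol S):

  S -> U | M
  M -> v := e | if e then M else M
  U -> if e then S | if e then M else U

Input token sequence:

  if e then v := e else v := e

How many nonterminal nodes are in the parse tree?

4

[S [M if e then [M v := e] else [M v := e]]]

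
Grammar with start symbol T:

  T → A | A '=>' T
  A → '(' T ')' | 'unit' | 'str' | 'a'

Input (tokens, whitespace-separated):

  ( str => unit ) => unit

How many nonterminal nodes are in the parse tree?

8

[T [A ( [T [A str] => [T [A unit]]] )] => [T [A unit]]]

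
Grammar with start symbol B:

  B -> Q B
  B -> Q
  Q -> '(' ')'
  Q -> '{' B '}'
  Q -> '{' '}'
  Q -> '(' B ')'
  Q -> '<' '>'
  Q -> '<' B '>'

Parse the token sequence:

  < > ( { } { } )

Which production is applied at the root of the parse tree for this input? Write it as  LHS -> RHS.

B -> Q B

[B [Q < >] [B [Q ( [B [Q { }] [B [Q { }]]] )]]]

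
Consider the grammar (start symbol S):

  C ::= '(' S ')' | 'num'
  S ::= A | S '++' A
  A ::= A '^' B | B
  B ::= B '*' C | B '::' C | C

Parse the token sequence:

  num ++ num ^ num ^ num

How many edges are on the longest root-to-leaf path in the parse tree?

6

[S [S [A [B [C num]]]] ++ [A [A [A [B [C num]]] ^ [B [C num]]] ^ [B [C num]]]]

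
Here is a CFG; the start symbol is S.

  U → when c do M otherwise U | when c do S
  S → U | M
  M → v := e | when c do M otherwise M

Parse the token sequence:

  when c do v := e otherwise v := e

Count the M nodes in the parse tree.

3

[S [M when c do [M v := e] otherwise [M v := e]]]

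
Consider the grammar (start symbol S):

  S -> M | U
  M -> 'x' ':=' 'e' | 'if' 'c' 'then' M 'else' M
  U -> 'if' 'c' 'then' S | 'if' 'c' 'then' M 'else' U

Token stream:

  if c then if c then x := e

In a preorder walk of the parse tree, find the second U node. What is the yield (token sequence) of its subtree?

[S [U if c then [S [U if c then [S [M x := e]]]]]]

if c then x := e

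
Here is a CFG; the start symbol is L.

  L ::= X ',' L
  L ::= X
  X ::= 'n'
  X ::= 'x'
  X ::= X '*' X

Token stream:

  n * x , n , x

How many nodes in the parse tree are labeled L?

3

[L [X [X n] * [X x]] , [L [X n] , [L [X x]]]]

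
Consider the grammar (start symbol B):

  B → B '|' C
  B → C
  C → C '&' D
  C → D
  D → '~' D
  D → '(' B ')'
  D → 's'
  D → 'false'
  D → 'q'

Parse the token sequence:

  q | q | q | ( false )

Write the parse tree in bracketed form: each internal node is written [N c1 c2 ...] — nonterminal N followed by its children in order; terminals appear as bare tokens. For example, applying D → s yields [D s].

B
B | C
B | C | C
B | C | C | C
C | C | C | C
D | C | C | C
q | C | C | C
q | D | C | C
q | q | C | C
q | q | D | C
q | q | q | C
q | q | q | D
q | q | q | ( B )
q | q | q | ( C )
q | q | q | ( D )
q | q | q | ( false )

[B [B [B [B [C [D q]]] | [C [D q]]] | [C [D q]]] | [C [D ( [B [C [D false]]] )]]]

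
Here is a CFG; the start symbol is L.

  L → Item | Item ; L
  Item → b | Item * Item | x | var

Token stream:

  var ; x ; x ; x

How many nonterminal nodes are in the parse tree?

8

[L [Item var] ; [L [Item x] ; [L [Item x] ; [L [Item x]]]]]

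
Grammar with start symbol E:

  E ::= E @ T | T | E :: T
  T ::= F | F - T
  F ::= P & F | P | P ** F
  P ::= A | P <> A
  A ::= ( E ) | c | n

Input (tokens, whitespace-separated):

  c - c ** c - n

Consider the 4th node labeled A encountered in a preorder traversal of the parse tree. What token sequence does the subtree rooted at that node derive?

[E [T [F [P [A c]]] - [T [F [P [A c]] ** [F [P [A c]]]] - [T [F [P [A n]]]]]]]

n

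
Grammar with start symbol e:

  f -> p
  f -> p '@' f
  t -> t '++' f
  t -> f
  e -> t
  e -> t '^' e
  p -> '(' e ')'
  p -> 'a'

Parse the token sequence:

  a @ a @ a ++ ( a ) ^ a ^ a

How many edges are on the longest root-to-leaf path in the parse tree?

8

[e [t [t [f [p a] @ [f [p a] @ [f [p a]]]]] ++ [f [p ( [e [t [f [p a]]]] )]]] ^ [e [t [f [p a]]] ^ [e [t [f [p a]]]]]]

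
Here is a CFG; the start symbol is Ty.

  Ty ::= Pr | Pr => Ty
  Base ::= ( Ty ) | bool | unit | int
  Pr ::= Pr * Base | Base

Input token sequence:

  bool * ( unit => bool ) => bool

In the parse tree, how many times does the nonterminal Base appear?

[Ty [Pr [Pr [Base bool]] * [Base ( [Ty [Pr [Base unit]] => [Ty [Pr [Base bool]]]] )]] => [Ty [Pr [Base bool]]]]

5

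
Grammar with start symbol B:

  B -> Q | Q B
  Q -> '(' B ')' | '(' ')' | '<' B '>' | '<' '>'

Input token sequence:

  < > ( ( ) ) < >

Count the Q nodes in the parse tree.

[B [Q < >] [B [Q ( [B [Q ( )]] )] [B [Q < >]]]]

4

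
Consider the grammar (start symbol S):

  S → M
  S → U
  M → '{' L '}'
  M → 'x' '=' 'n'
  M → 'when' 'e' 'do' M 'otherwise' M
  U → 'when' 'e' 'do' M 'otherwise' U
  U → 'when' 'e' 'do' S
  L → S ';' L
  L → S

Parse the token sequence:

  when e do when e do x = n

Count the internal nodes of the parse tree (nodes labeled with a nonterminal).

[S [U when e do [S [U when e do [S [M x = n]]]]]]

6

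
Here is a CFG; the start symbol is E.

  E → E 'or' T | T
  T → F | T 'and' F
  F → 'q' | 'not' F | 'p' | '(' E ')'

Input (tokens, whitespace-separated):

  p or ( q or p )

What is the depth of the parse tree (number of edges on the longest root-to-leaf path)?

7

[E [E [T [F p]]] or [T [F ( [E [E [T [F q]]] or [T [F p]]] )]]]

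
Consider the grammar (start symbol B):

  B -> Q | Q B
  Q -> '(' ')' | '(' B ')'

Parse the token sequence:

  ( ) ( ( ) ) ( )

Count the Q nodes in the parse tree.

[B [Q ( )] [B [Q ( [B [Q ( )]] )] [B [Q ( )]]]]

4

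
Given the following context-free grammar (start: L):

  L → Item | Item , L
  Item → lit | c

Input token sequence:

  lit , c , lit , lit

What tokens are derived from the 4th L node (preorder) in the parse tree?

lit

[L [Item lit] , [L [Item c] , [L [Item lit] , [L [Item lit]]]]]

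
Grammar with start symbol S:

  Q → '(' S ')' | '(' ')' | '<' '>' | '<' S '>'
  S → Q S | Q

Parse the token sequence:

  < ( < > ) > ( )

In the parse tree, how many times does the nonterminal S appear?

[S [Q < [S [Q ( [S [Q < >]] )]] >] [S [Q ( )]]]

4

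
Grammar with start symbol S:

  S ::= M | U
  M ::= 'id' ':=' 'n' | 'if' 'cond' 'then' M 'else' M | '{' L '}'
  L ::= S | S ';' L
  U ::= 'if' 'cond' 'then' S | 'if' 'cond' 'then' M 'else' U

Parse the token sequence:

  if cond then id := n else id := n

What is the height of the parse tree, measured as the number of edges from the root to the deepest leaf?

[S [M if cond then [M id := n] else [M id := n]]]

3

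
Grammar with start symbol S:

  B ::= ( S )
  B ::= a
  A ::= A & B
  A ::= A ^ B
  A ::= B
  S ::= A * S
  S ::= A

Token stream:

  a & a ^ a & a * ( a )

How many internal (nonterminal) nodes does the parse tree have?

15

[S [A [A [A [A [B a]] & [B a]] ^ [B a]] & [B a]] * [S [A [B ( [S [A [B a]]] )]]]]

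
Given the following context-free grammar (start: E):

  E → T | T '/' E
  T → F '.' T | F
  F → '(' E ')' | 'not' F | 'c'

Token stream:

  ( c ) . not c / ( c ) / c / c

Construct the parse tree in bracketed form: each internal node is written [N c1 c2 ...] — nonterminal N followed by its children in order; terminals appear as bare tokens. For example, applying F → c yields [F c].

[E [T [F ( [E [T [F c]]] )] . [T [F not [F c]]]] / [E [T [F ( [E [T [F c]]] )]] / [E [T [F c]] / [E [T [F c]]]]]]

E
T / E
F . T / E
( E ) . T / E
( T ) . T / E
( F ) . T / E
( c ) . T / E
( c ) . F / E
( c ) . not F / E
( c ) . not c / E
( c ) . not c / T / E
( c ) . not c / F / E
( c ) . not c / ( E ) / E
( c ) . not c / ( T ) / E
( c ) . not c / ( F ) / E
( c ) . not c / ( c ) / E
( c ) . not c / ( c ) / T / E
( c ) . not c / ( c ) / F / E
( c ) . not c / ( c ) / c / E
( c ) . not c / ( c ) / c / T
( c ) . not c / ( c ) / c / F
( c ) . not c / ( c ) / c / c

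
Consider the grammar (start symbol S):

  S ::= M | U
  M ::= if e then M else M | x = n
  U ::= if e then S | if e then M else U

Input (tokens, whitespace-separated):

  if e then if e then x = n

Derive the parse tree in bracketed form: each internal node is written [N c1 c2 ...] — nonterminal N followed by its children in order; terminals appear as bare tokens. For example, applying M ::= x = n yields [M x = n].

S
U
if e then S
if e then U
if e then if e then S
if e then if e then M
if e then if e then x = n

[S [U if e then [S [U if e then [S [M x = n]]]]]]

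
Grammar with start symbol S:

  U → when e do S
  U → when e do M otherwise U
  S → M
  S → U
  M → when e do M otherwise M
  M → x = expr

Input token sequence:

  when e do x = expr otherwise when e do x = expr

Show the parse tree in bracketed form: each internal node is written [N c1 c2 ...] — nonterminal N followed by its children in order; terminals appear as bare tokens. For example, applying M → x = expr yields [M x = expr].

S
U
when e do M otherwise U
when e do x = expr otherwise U
when e do x = expr otherwise when e do S
when e do x = expr otherwise when e do M
when e do x = expr otherwise when e do x = expr

[S [U when e do [M x = expr] otherwise [U when e do [S [M x = expr]]]]]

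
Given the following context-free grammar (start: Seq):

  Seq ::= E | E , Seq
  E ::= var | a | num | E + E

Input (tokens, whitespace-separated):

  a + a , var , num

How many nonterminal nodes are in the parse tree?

8

[Seq [E [E a] + [E a]] , [Seq [E var] , [Seq [E num]]]]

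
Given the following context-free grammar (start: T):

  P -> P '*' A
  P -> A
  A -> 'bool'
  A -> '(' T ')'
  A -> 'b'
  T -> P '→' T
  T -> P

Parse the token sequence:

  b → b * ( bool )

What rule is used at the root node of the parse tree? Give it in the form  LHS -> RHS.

T -> P '→' T

[T [P [A b]] → [T [P [P [A b]] * [A ( [T [P [A bool]]] )]]]]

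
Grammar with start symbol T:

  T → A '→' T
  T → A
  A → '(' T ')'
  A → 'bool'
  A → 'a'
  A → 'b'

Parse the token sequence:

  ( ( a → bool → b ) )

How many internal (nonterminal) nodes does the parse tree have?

10

[T [A ( [T [A ( [T [A a] → [T [A bool] → [T [A b]]]] )]] )]]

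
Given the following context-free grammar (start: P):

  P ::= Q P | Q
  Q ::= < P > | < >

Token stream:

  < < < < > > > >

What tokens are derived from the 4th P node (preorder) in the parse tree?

[P [Q < [P [Q < [P [Q < [P [Q < >]] >]] >]] >]]

< >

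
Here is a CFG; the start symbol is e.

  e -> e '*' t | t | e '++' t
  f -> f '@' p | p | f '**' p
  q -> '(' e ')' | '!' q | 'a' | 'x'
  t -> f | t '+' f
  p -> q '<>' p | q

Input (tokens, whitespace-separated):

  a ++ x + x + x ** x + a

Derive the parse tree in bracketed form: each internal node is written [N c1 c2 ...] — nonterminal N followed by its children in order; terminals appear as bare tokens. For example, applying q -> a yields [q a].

[e [e [t [f [p [q a]]]]] ++ [t [t [t [t [f [p [q x]]]] + [f [p [q x]]]] + [f [f [p [q x]]] ** [p [q x]]]] + [f [p [q a]]]]]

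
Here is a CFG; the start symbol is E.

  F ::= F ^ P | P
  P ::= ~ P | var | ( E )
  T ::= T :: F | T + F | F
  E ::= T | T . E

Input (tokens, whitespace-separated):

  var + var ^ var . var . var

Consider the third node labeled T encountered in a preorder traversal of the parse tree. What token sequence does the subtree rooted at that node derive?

var

[E [T [T [F [P var]]] + [F [F [P var]] ^ [P var]]] . [E [T [F [P var]]] . [E [T [F [P var]]]]]]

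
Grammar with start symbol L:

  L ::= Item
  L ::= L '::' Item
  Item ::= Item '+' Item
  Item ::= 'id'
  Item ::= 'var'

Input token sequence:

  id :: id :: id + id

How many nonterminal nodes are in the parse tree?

[L [L [L [Item id]] :: [Item id]] :: [Item [Item id] + [Item id]]]

8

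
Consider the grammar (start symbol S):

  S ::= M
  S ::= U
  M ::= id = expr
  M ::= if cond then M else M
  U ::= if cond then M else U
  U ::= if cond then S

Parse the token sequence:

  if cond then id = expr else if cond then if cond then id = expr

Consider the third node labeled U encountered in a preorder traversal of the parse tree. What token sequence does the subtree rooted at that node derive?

[S [U if cond then [M id = expr] else [U if cond then [S [U if cond then [S [M id = expr]]]]]]]

if cond then id = expr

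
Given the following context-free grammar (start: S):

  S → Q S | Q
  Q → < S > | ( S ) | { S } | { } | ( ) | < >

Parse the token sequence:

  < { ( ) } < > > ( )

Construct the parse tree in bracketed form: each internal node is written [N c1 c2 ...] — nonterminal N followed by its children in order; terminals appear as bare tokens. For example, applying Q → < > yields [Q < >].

[S [Q < [S [Q { [S [Q ( )]] }] [S [Q < >]]] >] [S [Q ( )]]]

S
Q S
< S > S
< Q S > S
< { S } S > S
< { Q } S > S
< { ( ) } S > S
< { ( ) } Q > S
< { ( ) } < > > S
< { ( ) } < > > Q
< { ( ) } < > > ( )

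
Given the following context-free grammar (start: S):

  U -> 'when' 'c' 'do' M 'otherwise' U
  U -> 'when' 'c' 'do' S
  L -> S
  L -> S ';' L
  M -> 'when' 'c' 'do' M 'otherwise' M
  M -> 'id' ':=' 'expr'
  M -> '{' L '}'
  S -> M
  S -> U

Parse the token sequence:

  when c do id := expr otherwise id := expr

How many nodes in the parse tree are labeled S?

1

[S [M when c do [M id := expr] otherwise [M id := expr]]]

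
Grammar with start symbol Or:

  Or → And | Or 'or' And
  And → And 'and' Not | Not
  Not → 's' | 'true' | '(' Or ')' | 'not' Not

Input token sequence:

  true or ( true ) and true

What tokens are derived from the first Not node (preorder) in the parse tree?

true

[Or [Or [And [Not true]]] or [And [And [Not ( [Or [And [Not true]]] )]] and [Not true]]]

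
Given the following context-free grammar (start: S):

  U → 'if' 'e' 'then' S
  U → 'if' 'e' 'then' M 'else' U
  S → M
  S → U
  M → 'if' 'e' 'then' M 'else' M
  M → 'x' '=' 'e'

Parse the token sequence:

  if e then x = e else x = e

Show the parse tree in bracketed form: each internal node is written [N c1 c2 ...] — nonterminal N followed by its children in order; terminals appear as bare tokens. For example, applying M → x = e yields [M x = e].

[S [M if e then [M x = e] else [M x = e]]]

S
M
if e then M else M
if e then x = e else M
if e then x = e else x = e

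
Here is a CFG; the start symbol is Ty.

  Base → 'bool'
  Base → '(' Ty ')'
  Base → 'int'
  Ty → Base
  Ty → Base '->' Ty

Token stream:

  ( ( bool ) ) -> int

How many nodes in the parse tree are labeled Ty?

[Ty [Base ( [Ty [Base ( [Ty [Base bool]] )]] )] -> [Ty [Base int]]]

4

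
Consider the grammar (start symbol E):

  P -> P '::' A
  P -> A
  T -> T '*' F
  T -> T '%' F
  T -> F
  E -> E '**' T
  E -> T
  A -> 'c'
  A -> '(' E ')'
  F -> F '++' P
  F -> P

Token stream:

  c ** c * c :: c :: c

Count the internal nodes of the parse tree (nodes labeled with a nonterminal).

18

[E [E [T [F [P [A c]]]]] ** [T [T [F [P [A c]]]] * [F [P [P [P [A c]] :: [A c]] :: [A c]]]]]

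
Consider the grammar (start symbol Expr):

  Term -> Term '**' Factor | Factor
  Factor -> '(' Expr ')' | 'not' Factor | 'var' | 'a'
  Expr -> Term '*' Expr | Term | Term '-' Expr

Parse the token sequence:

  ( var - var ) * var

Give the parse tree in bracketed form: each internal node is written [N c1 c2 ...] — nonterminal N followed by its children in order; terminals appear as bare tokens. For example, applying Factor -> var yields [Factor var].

Expr
Term * Expr
Factor * Expr
( Expr ) * Expr
( Term - Expr ) * Expr
( Factor - Expr ) * Expr
( var - Expr ) * Expr
( var - Term ) * Expr
( var - Factor ) * Expr
( var - var ) * Expr
( var - var ) * Term
( var - var ) * Factor
( var - var ) * var

[Expr [Term [Factor ( [Expr [Term [Factor var]] - [Expr [Term [Factor var]]]] )]] * [Expr [Term [Factor var]]]]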